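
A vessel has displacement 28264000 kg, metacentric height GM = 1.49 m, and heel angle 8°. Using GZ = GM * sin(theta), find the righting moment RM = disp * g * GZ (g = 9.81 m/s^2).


Formula: GZ = GM * sin(theta); RM = disp * g * GZ
Step 1 — GZ = 1.49 * sin(8°) = 1.49 * 0.139173 = 0.207368 m
Step 2 — RM = 28264000 * 9.81 * 0.207368 ≈ 57497000 N·m (5 s.f.)

57497000 N·m


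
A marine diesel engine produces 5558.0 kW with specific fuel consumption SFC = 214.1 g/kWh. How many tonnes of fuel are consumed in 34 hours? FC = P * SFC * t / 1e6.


Formula: FC (tonnes) = P * SFC * t / 1,000,000
Step 1 — P * SFC * t = 5558.0 * 214.1 * 34 = 40458905.2 g
Step 2 — FC (tonnes) = 40458905.2 / 1,000,000 ≈ 40.459 tonnes (5 s.f.)

40.459 tonnes


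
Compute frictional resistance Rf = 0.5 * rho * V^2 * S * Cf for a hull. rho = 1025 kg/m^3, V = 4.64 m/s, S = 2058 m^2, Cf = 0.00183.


Formula: Rf = 0.5 * rho * V^2 * S * Cf
Step 1 — V^2 = 4.64^2 = 21.5296
Step 2 — 0.5 * rho * V^2 = 0.5 * 1025 * 21.5296 = 11033.92
Step 3 — Rf = 11033.92 * 2058 * 0.00183 ≈ 41555 N (5 s.f.)

41555 N


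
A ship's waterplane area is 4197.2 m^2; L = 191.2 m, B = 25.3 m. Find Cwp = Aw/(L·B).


Formula: Cwp = Aw / (L * B)
Step 1 — L * B = 191.2 * 25.3 = 4837.36 m^2
Step 2 — Cwp = 4197.2 / 4837.36 ≈ 0.86766 (5 s.f.)

0.86766


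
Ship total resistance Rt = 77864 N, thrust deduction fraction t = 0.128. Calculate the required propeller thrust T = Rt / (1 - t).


Formula: T = Rt / (1 - t)
Step 1 — (1 - t) = 1 - 0.128 = 0.872
Step 2 — T = 77864 / 0.872 ≈ 89294 N (5 s.f.)

89294 N


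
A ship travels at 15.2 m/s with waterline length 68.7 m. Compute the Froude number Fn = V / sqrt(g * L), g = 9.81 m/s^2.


Formula: Fn = V / sqrt(g * L)
Step 1 — g * L = 9.81 * 68.7 = 673.947
Step 2 — sqrt(g * L) = sqrt(673.947) = 25.960489
Step 3 — Fn = 15.2 / 25.960489 ≈ 0.58551 (5 s.f.)

0.58551


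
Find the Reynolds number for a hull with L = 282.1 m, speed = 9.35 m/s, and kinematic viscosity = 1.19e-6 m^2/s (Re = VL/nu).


Formula: Re = V * L / nu
Step 1 — V * L = 9.35 * 282.1 = 2637.635 m^2/s
Step 2 — Re = 2637.635 / 1.19e-6 = 2.22e+09

2.22e+09


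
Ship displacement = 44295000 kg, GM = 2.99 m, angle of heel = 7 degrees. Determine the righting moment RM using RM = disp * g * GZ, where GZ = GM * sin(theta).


Formula: GZ = GM * sin(theta); RM = disp * g * GZ
Step 1 — GZ = 2.99 * sin(7°) = 2.99 * 0.121869 = 0.364388 m
Step 2 — RM = 44295000 * 9.81 * 0.364388 ≈ 158340000 N·m (5 s.f.)

158340000 N·m


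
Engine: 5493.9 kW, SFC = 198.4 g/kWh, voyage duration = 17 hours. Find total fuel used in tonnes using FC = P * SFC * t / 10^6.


Formula: FC (tonnes) = P * SFC * t / 1,000,000
Step 1 — P * SFC * t = 5493.9 * 198.4 * 17 = 18529825.92 g
Step 2 — FC (tonnes) = 18529825.92 / 1,000,000 ≈ 18.530 tonnes (5 s.f.)

18.530 tonnes


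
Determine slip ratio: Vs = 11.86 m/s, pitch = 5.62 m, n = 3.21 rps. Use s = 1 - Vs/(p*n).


Formula: s = 1 - Vs / (p * n)
Step 1 — p * n = 5.62 * 3.21 = 18.0402
Step 2 — Vs / (p*n) = 11.86 / 18.0402 = 0.657421 (6 d.p.)
Step 3 — s = 1 - 0.657421 = 0.342579

0.342579


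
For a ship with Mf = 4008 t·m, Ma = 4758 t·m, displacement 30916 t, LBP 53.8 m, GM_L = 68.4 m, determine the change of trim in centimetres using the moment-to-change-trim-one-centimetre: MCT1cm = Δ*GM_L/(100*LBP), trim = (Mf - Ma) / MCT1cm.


Formula: net trimming moment = Mf - Ma; MCT1cm = Δ*GM_L/(100*LBP); trim = net moment / MCT1cm
Step 1 — net trimming moment = 4008 - 4758 = -750 t·m
Step 2 — MCT1cm = 30916 * 68.4 / (100 * 53.8) = 393.0584 t·m/cm
Step 3 — trim = -750 / 393.0584 ≈ -1.9081 cm (5 s.f.)

-1.9081 cm


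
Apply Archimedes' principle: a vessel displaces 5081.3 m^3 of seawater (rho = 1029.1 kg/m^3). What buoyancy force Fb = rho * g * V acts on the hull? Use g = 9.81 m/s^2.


Formula: Fb = rho * g * V
Substituting: Fb = 1029.1 * 9.81 * 5081.3
Intermediate: 1029.1 * 9.81 = 10095.471
Result: Fb = 10095.471 * 5081.3 ≈ 51298000 N (5 s.f.)

51298000 N


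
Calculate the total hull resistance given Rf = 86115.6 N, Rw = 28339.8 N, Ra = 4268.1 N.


Formula: Rt = Rf + Rw + Ra
Substituting: Rt = 86115.6 + 28339.8 + 4268.1
Result: Rt = 118723.5 N

118723.5 N


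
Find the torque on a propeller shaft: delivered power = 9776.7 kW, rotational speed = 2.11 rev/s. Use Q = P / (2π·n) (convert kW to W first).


Formula: Q = P_W / (2 * pi * n)
Step 1 — P_W = 9776.7 kW * 1000 = 9776700.0 W
Step 2 — 2 * pi * n = 2 * pi * 2.11 = 13.257521
Step 3 — Q = 9776700.0 / 13.257521 ≈ 737450 N·m (5 s.f.)

737450 N·m


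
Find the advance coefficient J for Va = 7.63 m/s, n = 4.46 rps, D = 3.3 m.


Formula: J = Va / (n * D)
Step 1 — n * D = 4.46 * 3.3 = 14.718
Step 2 — J = 7.63 / 14.718 ≈ 0.51841 (5 s.f.)

0.51841


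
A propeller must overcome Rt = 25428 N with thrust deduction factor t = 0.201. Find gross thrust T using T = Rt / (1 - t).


Formula: T = Rt / (1 - t)
Step 1 — (1 - t) = 1 - 0.201 = 0.799
Step 2 — T = 25428 / 0.799 ≈ 31825 N (5 s.f.)

31825 N


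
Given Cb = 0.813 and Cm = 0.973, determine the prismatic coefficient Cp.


Formula: Cp = Cb / Cm
Substituting: Cp = 0.813 / 0.973
Result: Cp ≈ 0.83556 (5 s.f.)

0.83556


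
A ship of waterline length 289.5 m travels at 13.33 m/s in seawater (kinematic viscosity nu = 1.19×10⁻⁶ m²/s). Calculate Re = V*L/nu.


Formula: Re = V * L / nu
Step 1 — V * L = 13.33 * 289.5 = 3859.035 m^2/s
Step 2 — Re = 3859.035 / 1.19e-6 = 3.24e+09

3.24e+09


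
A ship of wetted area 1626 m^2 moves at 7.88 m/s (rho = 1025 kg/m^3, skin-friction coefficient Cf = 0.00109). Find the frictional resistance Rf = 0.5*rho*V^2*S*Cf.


Formula: Rf = 0.5 * rho * V^2 * S * Cf
Step 1 — V^2 = 7.88^2 = 62.0944
Step 2 — 0.5 * rho * V^2 = 0.5 * 1025 * 62.0944 = 31823.38
Step 3 — Rf = 31823.38 * 1626 * 0.00109 ≈ 56402 N (5 s.f.)

56402 N


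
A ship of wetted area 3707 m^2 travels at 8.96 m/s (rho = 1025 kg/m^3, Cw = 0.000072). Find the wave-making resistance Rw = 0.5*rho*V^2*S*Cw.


Formula: Rw = 0.5 * rho * V^2 * S * Cw
Step 1 — V^2 = 8.96^2 = 80.2816
Step 2 — 0.5 * rho * V^2 = 0.5 * 1025 * 80.2816 = 41144.32
Step 3 — Rw = 41144.32 * 3707 * 0.000072 ≈ 10982 N (5 s.f.)

10982 N


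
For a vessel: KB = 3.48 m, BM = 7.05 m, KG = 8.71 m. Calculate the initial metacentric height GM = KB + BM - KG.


Formula: GM = KB + BM - KG
Step 1 — KM = KB + BM = 3.48 + 7.05 = 10.53 m
Step 2 — GM = KM - KG = 10.53 - 8.71 = 1.82 m

1.82 m


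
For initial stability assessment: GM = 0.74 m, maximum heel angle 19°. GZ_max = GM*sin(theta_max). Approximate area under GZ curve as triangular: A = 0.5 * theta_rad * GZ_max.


Formula: GZ_max = GM * sin(theta); Area = 0.5 * theta_rad * GZ_max
Step 1 — GZ_max = 0.74 * sin(19°) = 0.74 * 0.325568 = 0.24092 m
Step 2 — theta_rad = 19 * pi/180 = 0.331613 rad
Step 3 — Area = 0.5 * 0.331613 * 0.24092 ≈ 0.039946 m·rad (5 s.f.)

0.039946 m·rad


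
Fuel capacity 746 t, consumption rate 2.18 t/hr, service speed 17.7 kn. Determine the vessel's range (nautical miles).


Formula: endurance = fuel / rate; range = endurance * speed
Step 1 — endurance = 746 / 2.18 = 342.2018 hours
Step 2 — range = 342.2018 * 17.7 ≈ 6057.0 nautical miles (5 s.f.)

6057.0 NM


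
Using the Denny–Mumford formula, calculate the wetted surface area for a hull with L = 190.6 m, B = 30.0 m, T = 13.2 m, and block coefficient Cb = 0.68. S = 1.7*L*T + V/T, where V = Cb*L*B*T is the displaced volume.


Formula: S = 1.7*L*T + V/T with V = Cb*L*B*T, i.e. S = L * (1.7*T + Cb*B)
Step 1 — 1.7*T = 1.7 * 13.2 = 22.44 m
Step 2 — Cb*B = 0.68 * 30.0 = 20.4 m
Step 3 — 1.7*T + Cb*B = 22.44 + 20.4 = 42.84 m
Step 4 — S = 190.6 * 42.84 ≈ 8165.3 m^2 (5 s.f.)

8165.3 m^2


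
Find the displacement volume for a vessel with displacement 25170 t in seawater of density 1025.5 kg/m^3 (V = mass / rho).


Formula: V = mass / rho
Step 1 — convert tonnes to kg: 25170 t * 1000 = 25170000 kg
Step 2 — V = 25170000 / 1025.5 ≈ 24544 m^3 (5 s.f.)

24544 m^3


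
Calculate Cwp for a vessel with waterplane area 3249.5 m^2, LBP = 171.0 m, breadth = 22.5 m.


Formula: Cwp = Aw / (L * B)
Step 1 — L * B = 171.0 * 22.5 = 3847.5 m^2
Step 2 — Cwp = 3249.5 / 3847.5 ≈ 0.84457 (5 s.f.)

0.84457


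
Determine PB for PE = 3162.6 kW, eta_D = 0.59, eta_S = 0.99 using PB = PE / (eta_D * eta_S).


Formula: PB = PE / (eta_D * eta_S)
Step 1 — combined efficiency = eta_D * eta_S = 0.59 * 0.99 = 0.5841
Step 2 — PB = 3162.6 / 0.5841 ≈ 5414.5 kW (5 s.f.)

5414.5 kW


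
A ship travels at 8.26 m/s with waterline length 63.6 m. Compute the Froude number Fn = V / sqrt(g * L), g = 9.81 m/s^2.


Formula: Fn = V / sqrt(g * L)
Step 1 — g * L = 9.81 * 63.6 = 623.916
Step 2 — sqrt(g * L) = sqrt(623.916) = 24.978311
Step 3 — Fn = 8.26 / 24.978311 ≈ 0.33069 (5 s.f.)

0.33069


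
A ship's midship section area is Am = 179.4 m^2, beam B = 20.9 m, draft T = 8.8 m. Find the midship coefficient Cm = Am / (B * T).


Formula: Cm = Am / (B * T)
Step 1 — B * T = 20.9 * 8.8 = 183.92 m^2
Step 2 — Cm = 179.4 / 183.92 ≈ 0.97542 (5 s.f.)

0.97542


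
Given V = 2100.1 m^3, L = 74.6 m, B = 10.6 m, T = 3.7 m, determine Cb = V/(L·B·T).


Formula: Cb = V / (L * B * T)
Step 1 — L * B * T = 74.6 * 10.6 * 3.7 = 2925.812 m^3
Step 2 — Cb = 2100.1 / 2925.812 ≈ 0.71778 (5 s.f.)

0.71778


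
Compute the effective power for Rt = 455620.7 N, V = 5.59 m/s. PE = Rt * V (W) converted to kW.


Formula: PE = Rt * V / 1000 (kW)
Step 1 — PE (W) = 455620.7 * 5.59 = 2546919.713 W
Step 2 — PE (kW) = 2546919.713 / 1000 ≈ 2546.9 kW (5 s.f.)

2546.9 kW


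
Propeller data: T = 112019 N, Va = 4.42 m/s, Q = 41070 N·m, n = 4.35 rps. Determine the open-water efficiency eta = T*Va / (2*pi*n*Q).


Formula: eta = T * Va / (2 * pi * n * Q)
Step 1 — numerator = T * Va = 112019 * 4.42 = 495123.98
Step 2 — 2 * pi * n = 2 * pi * 4.35 = 27.331856
Step 3 — denominator = 27.331856 * 41070 = 1122519.33
Step 4 — eta = 495123.98 / 1122519.33 ≈ 0.44108 (5 s.f.)

0.44108


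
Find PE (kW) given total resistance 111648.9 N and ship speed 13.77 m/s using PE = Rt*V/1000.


Formula: PE = Rt * V / 1000 (kW)
Step 1 — PE (W) = 111648.9 * 13.77 = 1537405.353 W
Step 2 — PE (kW) = 1537405.353 / 1000 ≈ 1537.4 kW (5 s.f.)

1537.4 kW


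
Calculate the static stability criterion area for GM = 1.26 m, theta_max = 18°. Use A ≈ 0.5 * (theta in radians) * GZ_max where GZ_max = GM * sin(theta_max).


Formula: GZ_max = GM * sin(theta); Area = 0.5 * theta_rad * GZ_max
Step 1 — GZ_max = 1.26 * sin(18°) = 1.26 * 0.309017 = 0.389361 m
Step 2 — theta_rad = 18 * pi/180 = 0.314159 rad
Step 3 — Area = 0.5 * 0.314159 * 0.389361 ≈ 0.061161 m·rad (5 s.f.)

0.061161 m·rad


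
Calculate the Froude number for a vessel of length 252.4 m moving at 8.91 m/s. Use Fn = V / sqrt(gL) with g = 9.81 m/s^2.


Formula: Fn = V / sqrt(g * L)
Step 1 — g * L = 9.81 * 252.4 = 2476.044
Step 2 — sqrt(g * L) = sqrt(2476.044) = 49.759863
Step 3 — Fn = 8.91 / 49.759863 ≈ 0.17906 (5 s.f.)

0.17906


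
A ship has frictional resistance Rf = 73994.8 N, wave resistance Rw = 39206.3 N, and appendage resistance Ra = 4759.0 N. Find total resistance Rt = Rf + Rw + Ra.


Formula: Rt = Rf + Rw + Ra
Substituting: Rt = 73994.8 + 39206.3 + 4759.0
Result: Rt = 117960.1 N

117960.1 N


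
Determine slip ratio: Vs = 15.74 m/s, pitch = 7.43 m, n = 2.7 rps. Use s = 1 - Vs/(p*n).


Formula: s = 1 - Vs / (p * n)
Step 1 — p * n = 7.43 * 2.7 = 20.061
Step 2 — Vs / (p*n) = 15.74 / 20.061 = 0.784607 (6 d.p.)
Step 3 — s = 1 - 0.784607 = 0.215393

0.215393


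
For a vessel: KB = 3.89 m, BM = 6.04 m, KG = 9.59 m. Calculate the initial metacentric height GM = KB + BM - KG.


Formula: GM = KB + BM - KG
Step 1 — KM = KB + BM = 3.89 + 6.04 = 9.93 m
Step 2 — GM = KM - KG = 9.93 - 9.59 = 0.34 m

0.34 m


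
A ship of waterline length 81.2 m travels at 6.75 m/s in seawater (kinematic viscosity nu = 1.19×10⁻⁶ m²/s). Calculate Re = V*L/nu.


Formula: Re = V * L / nu
Step 1 — V * L = 6.75 * 81.2 = 548.1 m^2/s
Step 2 — Re = 548.1 / 1.19e-6 = 4.61e+08

4.61e+08


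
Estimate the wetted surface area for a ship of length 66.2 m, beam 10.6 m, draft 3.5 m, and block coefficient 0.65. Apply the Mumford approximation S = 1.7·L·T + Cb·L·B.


Formula: S = 1.7*L*T + V/T with V = Cb*L*B*T, i.e. S = L * (1.7*T + Cb*B)
Step 1 — 1.7*T = 1.7 * 3.5 = 5.95 m
Step 2 — Cb*B = 0.65 * 10.6 = 6.89 m
Step 3 — 1.7*T + Cb*B = 5.95 + 6.89 = 12.84 m
Step 4 — S = 66.2 * 12.84 ≈ 850.01 m^2 (5 s.f.)

850.01 m^2


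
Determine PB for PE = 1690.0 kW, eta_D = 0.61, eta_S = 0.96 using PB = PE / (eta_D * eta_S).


Formula: PB = PE / (eta_D * eta_S)
Step 1 — combined efficiency = eta_D * eta_S = 0.61 * 0.96 = 0.5856
Step 2 — PB = 1690.0 / 0.5856 ≈ 2885.9 kW (5 s.f.)

2885.9 kW


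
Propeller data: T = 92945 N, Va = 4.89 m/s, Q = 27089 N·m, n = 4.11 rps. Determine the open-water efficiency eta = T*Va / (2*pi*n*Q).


Formula: eta = T * Va / (2 * pi * n * Q)
Step 1 — numerator = T * Va = 92945 * 4.89 = 454501.05
Step 2 — 2 * pi * n = 2 * pi * 4.11 = 25.823892
Step 3 — denominator = 25.823892 * 27089 = 699543.41
Step 4 — eta = 454501.05 / 699543.41 ≈ 0.64971 (5 s.f.)

0.64971


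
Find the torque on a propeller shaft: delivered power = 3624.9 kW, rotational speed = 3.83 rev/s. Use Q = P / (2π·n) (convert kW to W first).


Formula: Q = P_W / (2 * pi * n)
Step 1 — P_W = 3624.9 kW * 1000 = 3624900.0 W
Step 2 — 2 * pi * n = 2 * pi * 3.83 = 24.0646
Step 3 — Q = 3624900.0 / 24.0646 ≈ 150630 N·m (5 s.f.)

150630 N·m


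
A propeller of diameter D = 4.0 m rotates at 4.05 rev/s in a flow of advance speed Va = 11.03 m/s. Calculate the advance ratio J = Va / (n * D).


Formula: J = Va / (n * D)
Step 1 — n * D = 4.05 * 4.0 = 16.2
Step 2 — J = 11.03 / 16.2 ≈ 0.68086 (5 s.f.)

0.68086


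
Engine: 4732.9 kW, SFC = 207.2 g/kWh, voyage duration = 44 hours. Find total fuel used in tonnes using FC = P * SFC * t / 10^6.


Formula: FC (tonnes) = P * SFC * t / 1,000,000
Step 1 — P * SFC * t = 4732.9 * 207.2 * 44 = 43148902.72 g
Step 2 — FC (tonnes) = 43148902.72 / 1,000,000 ≈ 43.149 tonnes (5 s.f.)

43.149 tonnes


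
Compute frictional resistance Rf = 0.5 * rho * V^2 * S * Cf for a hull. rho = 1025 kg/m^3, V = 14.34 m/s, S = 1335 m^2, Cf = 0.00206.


Formula: Rf = 0.5 * rho * V^2 * S * Cf
Step 1 — V^2 = 14.34^2 = 205.6356
Step 2 — 0.5 * rho * V^2 = 0.5 * 1025 * 205.6356 = 105388.245
Step 3 — Rf = 105388.245 * 1335 * 0.00206 ≈ 289830 N (5 s.f.)

289830 N


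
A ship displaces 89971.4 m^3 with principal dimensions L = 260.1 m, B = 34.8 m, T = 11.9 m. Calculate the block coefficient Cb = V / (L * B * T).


Formula: Cb = V / (L * B * T)
Step 1 — L * B * T = 260.1 * 34.8 * 11.9 = 107712.612 m^3
Step 2 — Cb = 89971.4 / 107712.612 ≈ 0.83529 (5 s.f.)

0.83529


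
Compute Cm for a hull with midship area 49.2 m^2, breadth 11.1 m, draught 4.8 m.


Formula: Cm = Am / (B * T)
Step 1 — B * T = 11.1 * 4.8 = 53.28 m^2
Step 2 — Cm = 49.2 / 53.28 ≈ 0.92342 (5 s.f.)

0.92342


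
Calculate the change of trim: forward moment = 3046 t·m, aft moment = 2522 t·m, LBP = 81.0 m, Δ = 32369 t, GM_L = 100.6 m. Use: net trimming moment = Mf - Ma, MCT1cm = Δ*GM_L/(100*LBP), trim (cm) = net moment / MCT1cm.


Formula: net trimming moment = Mf - Ma; MCT1cm = Δ*GM_L/(100*LBP); trim = net moment / MCT1cm
Step 1 — net trimming moment = 3046 - 2522 = 524 t·m
Step 2 — MCT1cm = 32369 * 100.6 / (100 * 81.0) = 402.015 t·m/cm
Step 3 — trim = 524 / 402.015 ≈ 1.3034 cm (5 s.f.)

1.3034 cm


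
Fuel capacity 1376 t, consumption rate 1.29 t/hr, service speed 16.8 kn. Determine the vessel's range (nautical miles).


Formula: endurance = fuel / rate; range = endurance * speed
Step 1 — endurance = 1376 / 1.29 = 1066.6667 hours
Step 2 — range = 1066.6667 * 16.8 ≈ 17920 nautical miles (5 s.f.)

17920 NM


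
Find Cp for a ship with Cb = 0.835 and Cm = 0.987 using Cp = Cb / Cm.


Formula: Cp = Cb / Cm
Substituting: Cp = 0.835 / 0.987
Result: Cp ≈ 0.84600 (5 s.f.)

0.84600


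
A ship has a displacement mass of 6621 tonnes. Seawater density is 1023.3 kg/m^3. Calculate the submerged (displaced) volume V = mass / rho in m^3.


Formula: V = mass / rho
Step 1 — convert tonnes to kg: 6621 t * 1000 = 6621000 kg
Step 2 — V = 6621000 / 1023.3 ≈ 6470.2 m^3 (5 s.f.)

6470.2 m^3


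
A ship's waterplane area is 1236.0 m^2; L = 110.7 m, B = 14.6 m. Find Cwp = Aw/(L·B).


Formula: Cwp = Aw / (L * B)
Step 1 — L * B = 110.7 * 14.6 = 1616.22 m^2
Step 2 — Cwp = 1236.0 / 1616.22 ≈ 0.76475 (5 s.f.)

0.76475


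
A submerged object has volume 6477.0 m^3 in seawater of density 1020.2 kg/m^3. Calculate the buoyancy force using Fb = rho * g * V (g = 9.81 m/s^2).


Formula: Fb = rho * g * V
Substituting: Fb = 1020.2 * 9.81 * 6477.0
Intermediate: 1020.2 * 9.81 = 10008.162
Result: Fb = 10008.162 * 6477.0 ≈ 64823000 N (5 s.f.)

64823000 N


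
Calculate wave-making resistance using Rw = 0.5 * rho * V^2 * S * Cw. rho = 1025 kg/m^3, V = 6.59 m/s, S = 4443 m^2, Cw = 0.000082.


Formula: Rw = 0.5 * rho * V^2 * S * Cw
Step 1 — V^2 = 6.59^2 = 43.4281
Step 2 — 0.5 * rho * V^2 = 0.5 * 1025 * 43.4281 = 22256.90125
Step 3 — Rw = 22256.90125 * 4443 * 0.000082 ≈ 8108.8 N (5 s.f.)

8108.8 N


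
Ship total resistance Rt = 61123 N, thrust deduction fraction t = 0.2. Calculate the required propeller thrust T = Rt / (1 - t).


Formula: T = Rt / (1 - t)
Step 1 — (1 - t) = 1 - 0.2 = 0.8
Step 2 — T = 61123 / 0.8 ≈ 76404 N (5 s.f.)

76404 N


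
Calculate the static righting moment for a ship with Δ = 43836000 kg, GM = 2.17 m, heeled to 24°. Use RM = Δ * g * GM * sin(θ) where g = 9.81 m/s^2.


Formula: GZ = GM * sin(theta); RM = disp * g * GZ
Step 1 — GZ = 2.17 * sin(24°) = 2.17 * 0.406737 = 0.882619 m
Step 2 — RM = 43836000 * 9.81 * 0.882619 ≈ 379550000 N·m (5 s.f.)

379550000 N·m


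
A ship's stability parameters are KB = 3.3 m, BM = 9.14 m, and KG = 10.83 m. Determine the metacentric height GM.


Formula: GM = KB + BM - KG
Step 1 — KM = KB + BM = 3.3 + 9.14 = 12.44 m
Step 2 — GM = KM - KG = 12.44 - 10.83 = 1.61 m

1.61 m


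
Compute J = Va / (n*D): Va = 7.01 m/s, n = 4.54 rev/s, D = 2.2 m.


Formula: J = Va / (n * D)
Step 1 — n * D = 4.54 * 2.2 = 9.988
Step 2 — J = 7.01 / 9.988 ≈ 0.70184 (5 s.f.)

0.70184


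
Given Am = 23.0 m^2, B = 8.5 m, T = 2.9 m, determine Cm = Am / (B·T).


Formula: Cm = Am / (B * T)
Step 1 — B * T = 8.5 * 2.9 = 24.65 m^2
Step 2 — Cm = 23.0 / 24.65 ≈ 0.93306 (5 s.f.)

0.93306


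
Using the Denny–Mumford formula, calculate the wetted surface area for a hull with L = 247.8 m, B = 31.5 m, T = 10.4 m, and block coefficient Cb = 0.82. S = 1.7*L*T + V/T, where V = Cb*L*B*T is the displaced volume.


Formula: S = 1.7*L*T + V/T with V = Cb*L*B*T, i.e. S = L * (1.7*T + Cb*B)
Step 1 — 1.7*T = 1.7 * 10.4 = 17.68 m
Step 2 — Cb*B = 0.82 * 31.5 = 25.83 m
Step 3 — 1.7*T + Cb*B = 17.68 + 25.83 = 43.51 m
Step 4 — S = 247.8 * 43.51 ≈ 10782 m^2 (5 s.f.)

10782 m^2


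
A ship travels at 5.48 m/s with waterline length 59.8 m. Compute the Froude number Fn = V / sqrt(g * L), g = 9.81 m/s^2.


Formula: Fn = V / sqrt(g * L)
Step 1 — g * L = 9.81 * 59.8 = 586.638
Step 2 — sqrt(g * L) = sqrt(586.638) = 24.220611
Step 3 — Fn = 5.48 / 24.220611 ≈ 0.22625 (5 s.f.)

0.22625


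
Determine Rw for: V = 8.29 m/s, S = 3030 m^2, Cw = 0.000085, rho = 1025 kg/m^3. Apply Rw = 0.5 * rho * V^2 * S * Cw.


Formula: Rw = 0.5 * rho * V^2 * S * Cw
Step 1 — V^2 = 8.29^2 = 68.7241
Step 2 — 0.5 * rho * V^2 = 0.5 * 1025 * 68.7241 = 35221.10125
Step 3 — Rw = 35221.10125 * 3030 * 0.000085 ≈ 9071.2 N (5 s.f.)

9071.2 N


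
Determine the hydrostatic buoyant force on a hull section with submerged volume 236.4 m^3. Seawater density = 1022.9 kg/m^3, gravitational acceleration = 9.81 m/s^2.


Formula: Fb = rho * g * V
Substituting: Fb = 1022.9 * 9.81 * 236.4
Intermediate: 1022.9 * 9.81 = 10034.649
Result: Fb = 10034.649 * 236.4 ≈ 2372200 N (5 s.f.)

2372200 N


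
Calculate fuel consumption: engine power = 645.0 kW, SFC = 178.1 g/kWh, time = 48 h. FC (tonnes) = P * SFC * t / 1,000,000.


Formula: FC (tonnes) = P * SFC * t / 1,000,000
Step 1 — P * SFC * t = 645.0 * 178.1 * 48 = 5513976.0 g
Step 2 — FC (tonnes) = 5513976.0 / 1,000,000 ≈ 5.5140 tonnes (5 s.f.)

5.5140 tonnes


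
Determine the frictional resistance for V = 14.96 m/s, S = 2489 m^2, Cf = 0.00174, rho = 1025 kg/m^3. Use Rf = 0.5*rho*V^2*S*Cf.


Formula: Rf = 0.5 * rho * V^2 * S * Cf
Step 1 — V^2 = 14.96^2 = 223.8016
Step 2 — 0.5 * rho * V^2 = 0.5 * 1025 * 223.8016 = 114698.32
Step 3 — Rf = 114698.32 * 2489 * 0.00174 ≈ 496740 N (5 s.f.)

496740 N


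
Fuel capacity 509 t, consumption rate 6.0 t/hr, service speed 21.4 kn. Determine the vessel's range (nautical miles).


Formula: endurance = fuel / rate; range = endurance * speed
Step 1 — endurance = 509 / 6.0 = 84.8333 hours
Step 2 — range = 84.8333 * 21.4 ≈ 1815.4 nautical miles (5 s.f.)

1815.4 NM


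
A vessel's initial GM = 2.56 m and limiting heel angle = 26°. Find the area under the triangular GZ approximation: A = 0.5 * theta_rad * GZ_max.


Formula: GZ_max = GM * sin(theta); Area = 0.5 * theta_rad * GZ_max
Step 1 — GZ_max = 2.56 * sin(26°) = 2.56 * 0.438371 = 1.12223 m
Step 2 — theta_rad = 26 * pi/180 = 0.453786 rad
Step 3 — Area = 0.5 * 0.453786 * 1.12223 ≈ 0.25463 m·rad (5 s.f.)

0.25463 m·rad


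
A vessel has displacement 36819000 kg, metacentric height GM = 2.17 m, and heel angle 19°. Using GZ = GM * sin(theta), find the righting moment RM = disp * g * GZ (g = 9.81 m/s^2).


Formula: GZ = GM * sin(theta); RM = disp * g * GZ
Step 1 — GZ = 2.17 * sin(19°) = 2.17 * 0.325568 = 0.706483 m
Step 2 — RM = 36819000 * 9.81 * 0.706483 ≈ 255180000 N·m (5 s.f.)

255180000 N·m


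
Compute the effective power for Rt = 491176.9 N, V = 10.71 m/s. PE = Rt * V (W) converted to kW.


Formula: PE = Rt * V / 1000 (kW)
Step 1 — PE (W) = 491176.9 * 10.71 = 5260504.599 W
Step 2 — PE (kW) = 5260504.599 / 1000 ≈ 5260.5 kW (5 s.f.)

5260.5 kW


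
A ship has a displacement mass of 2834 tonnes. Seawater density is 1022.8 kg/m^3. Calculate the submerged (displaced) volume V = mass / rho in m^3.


Formula: V = mass / rho
Step 1 — convert tonnes to kg: 2834 t * 1000 = 2834000 kg
Step 2 — V = 2834000 / 1022.8 ≈ 2770.8 m^3 (5 s.f.)

2770.8 m^3


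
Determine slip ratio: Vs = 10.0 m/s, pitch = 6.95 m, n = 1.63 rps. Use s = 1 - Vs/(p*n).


Formula: s = 1 - Vs / (p * n)
Step 1 — p * n = 6.95 * 1.63 = 11.3285
Step 2 — Vs / (p*n) = 10.0 / 11.3285 = 0.882729 (6 d.p.)
Step 3 — s = 1 - 0.882729 = 0.117271

0.117271


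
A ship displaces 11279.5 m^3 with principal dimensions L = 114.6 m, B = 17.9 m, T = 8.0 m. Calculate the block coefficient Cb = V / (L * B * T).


Formula: Cb = V / (L * B * T)
Step 1 — L * B * T = 114.6 * 17.9 * 8.0 = 16410.72 m^3
Step 2 — Cb = 11279.5 / 16410.72 ≈ 0.68733 (5 s.f.)

0.68733


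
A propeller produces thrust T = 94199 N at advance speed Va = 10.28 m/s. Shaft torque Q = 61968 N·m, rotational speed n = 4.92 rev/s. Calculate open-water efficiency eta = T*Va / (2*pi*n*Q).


Formula: eta = T * Va / (2 * pi * n * Q)
Step 1 — numerator = T * Va = 94199 * 10.28 = 968365.72
Step 2 — 2 * pi * n = 2 * pi * 4.92 = 30.913272
Step 3 — denominator = 30.913272 * 61968 = 1915633.64
Step 4 — eta = 968365.72 / 1915633.64 ≈ 0.50551 (5 s.f.)

0.50551


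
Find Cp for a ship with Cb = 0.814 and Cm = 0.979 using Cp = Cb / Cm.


Formula: Cp = Cb / Cm
Substituting: Cp = 0.814 / 0.979
Result: Cp ≈ 0.83146 (5 s.f.)

0.83146


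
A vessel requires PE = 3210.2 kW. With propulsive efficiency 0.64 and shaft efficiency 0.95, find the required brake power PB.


Formula: PB = PE / (eta_D * eta_S)
Step 1 — combined efficiency = eta_D * eta_S = 0.64 * 0.95 = 0.608
Step 2 — PB = 3210.2 / 0.608 ≈ 5279.9 kW (5 s.f.)

5279.9 kW


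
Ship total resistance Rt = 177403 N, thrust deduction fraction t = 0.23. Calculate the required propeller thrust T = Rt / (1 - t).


Formula: T = Rt / (1 - t)
Step 1 — (1 - t) = 1 - 0.23 = 0.77
Step 2 — T = 177403 / 0.77 ≈ 230390 N (5 s.f.)

230390 N


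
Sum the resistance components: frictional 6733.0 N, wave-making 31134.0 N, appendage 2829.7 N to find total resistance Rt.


Formula: Rt = Rf + Rw + Ra
Substituting: Rt = 6733.0 + 31134.0 + 2829.7
Result: Rt = 40696.7 N

40696.7 N


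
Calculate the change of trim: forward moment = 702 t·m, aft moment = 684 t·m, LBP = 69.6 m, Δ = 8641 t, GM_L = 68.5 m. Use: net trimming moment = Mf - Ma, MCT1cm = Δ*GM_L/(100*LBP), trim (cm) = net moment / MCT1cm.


Formula: net trimming moment = Mf - Ma; MCT1cm = Δ*GM_L/(100*LBP); trim = net moment / MCT1cm
Step 1 — net trimming moment = 702 - 684 = 18 t·m
Step 2 — MCT1cm = 8641 * 68.5 / (100 * 69.6) = 85.0443 t·m/cm
Step 3 — trim = 18 / 85.0443 ≈ 0.21165 cm (5 s.f.)

0.21165 cm


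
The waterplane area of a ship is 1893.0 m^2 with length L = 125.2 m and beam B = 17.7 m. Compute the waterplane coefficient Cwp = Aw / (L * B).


Formula: Cwp = Aw / (L * B)
Step 1 — L * B = 125.2 * 17.7 = 2216.04 m^2
Step 2 — Cwp = 1893.0 / 2216.04 ≈ 0.85423 (5 s.f.)

0.85423


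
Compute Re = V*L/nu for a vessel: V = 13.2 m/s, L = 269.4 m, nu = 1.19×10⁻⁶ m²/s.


Formula: Re = V * L / nu
Step 1 — V * L = 13.2 * 269.4 = 3556.08 m^2/s
Step 2 — Re = 3556.08 / 1.19e-6 = 2.99e+09

2.99e+09


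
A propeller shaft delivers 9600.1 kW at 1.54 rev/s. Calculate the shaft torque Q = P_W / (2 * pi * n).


Formula: Q = P_W / (2 * pi * n)
Step 1 — P_W = 9600.1 kW * 1000 = 9600100.0 W
Step 2 — 2 * pi * n = 2 * pi * 1.54 = 9.676105
Step 3 — Q = 9600100.0 / 9.676105 ≈ 992150 N·m (5 s.f.)

992150 N·m


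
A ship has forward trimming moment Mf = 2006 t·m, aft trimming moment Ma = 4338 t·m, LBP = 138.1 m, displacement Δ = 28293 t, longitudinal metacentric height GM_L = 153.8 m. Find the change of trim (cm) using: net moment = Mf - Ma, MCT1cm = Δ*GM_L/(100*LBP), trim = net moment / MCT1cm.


Formula: net trimming moment = Mf - Ma; MCT1cm = Δ*GM_L/(100*LBP); trim = net moment / MCT1cm
Step 1 — net trimming moment = 2006 - 4338 = -2332 t·m
Step 2 — MCT1cm = 28293 * 153.8 / (100 * 138.1) = 315.0951 t·m/cm
Step 3 — trim = -2332 / 315.0951 ≈ -7.4009 cm (5 s.f.)

-7.4009 cm


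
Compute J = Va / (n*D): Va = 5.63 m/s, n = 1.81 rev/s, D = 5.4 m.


Formula: J = Va / (n * D)
Step 1 — n * D = 1.81 * 5.4 = 9.774
Step 2 — J = 5.63 / 9.774 ≈ 0.57602 (5 s.f.)

0.57602


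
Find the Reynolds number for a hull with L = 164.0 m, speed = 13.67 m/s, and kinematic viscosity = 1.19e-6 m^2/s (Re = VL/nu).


Formula: Re = V * L / nu
Step 1 — V * L = 13.67 * 164.0 = 2241.88 m^2/s
Step 2 — Re = 2241.88 / 1.19e-6 = 1.88e+09

1.88e+09


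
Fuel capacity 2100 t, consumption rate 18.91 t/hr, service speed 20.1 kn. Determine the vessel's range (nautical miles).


Formula: endurance = fuel / rate; range = endurance * speed
Step 1 — endurance = 2100 / 18.91 = 111.0524 hours
Step 2 — range = 111.0524 * 20.1 ≈ 2232.2 nautical miles (5 s.f.)

2232.2 NM


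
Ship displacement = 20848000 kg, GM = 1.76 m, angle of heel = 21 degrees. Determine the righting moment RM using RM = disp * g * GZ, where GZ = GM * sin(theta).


Formula: GZ = GM * sin(theta); RM = disp * g * GZ
Step 1 — GZ = 1.76 * sin(21°) = 1.76 * 0.358368 = 0.630728 m
Step 2 — RM = 20848000 * 9.81 * 0.630728 ≈ 129000000 N·m (5 s.f.)

129000000 N·m


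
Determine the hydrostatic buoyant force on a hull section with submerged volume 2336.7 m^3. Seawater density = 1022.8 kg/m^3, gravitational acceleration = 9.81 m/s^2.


Formula: Fb = rho * g * V
Substituting: Fb = 1022.8 * 9.81 * 2336.7
Intermediate: 1022.8 * 9.81 = 10033.668
Result: Fb = 10033.668 * 2336.7 ≈ 23446000 N (5 s.f.)

23446000 N


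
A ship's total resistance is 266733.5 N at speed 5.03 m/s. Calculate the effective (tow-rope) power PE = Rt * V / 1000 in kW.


Formula: PE = Rt * V / 1000 (kW)
Step 1 — PE (W) = 266733.5 * 5.03 = 1341669.505 W
Step 2 — PE (kW) = 1341669.505 / 1000 ≈ 1341.7 kW (5 s.f.)

1341.7 kW


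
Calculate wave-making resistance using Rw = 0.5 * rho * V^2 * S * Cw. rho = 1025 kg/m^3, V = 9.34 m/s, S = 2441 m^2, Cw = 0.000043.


Formula: Rw = 0.5 * rho * V^2 * S * Cw
Step 1 — V^2 = 9.34^2 = 87.2356
Step 2 — 0.5 * rho * V^2 = 0.5 * 1025 * 87.2356 = 44708.245
Step 3 — Rw = 44708.245 * 2441 * 0.000043 ≈ 4692.7 N (5 s.f.)

4692.7 N


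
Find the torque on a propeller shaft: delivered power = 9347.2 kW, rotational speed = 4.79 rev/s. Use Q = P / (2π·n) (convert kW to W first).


Formula: Q = P_W / (2 * pi * n)
Step 1 — P_W = 9347.2 kW * 1000 = 9347200.0 W
Step 2 — 2 * pi * n = 2 * pi * 4.79 = 30.096458
Step 3 — Q = 9347200.0 / 30.096458 ≈ 310570 N·m (5 s.f.)

310570 N·m


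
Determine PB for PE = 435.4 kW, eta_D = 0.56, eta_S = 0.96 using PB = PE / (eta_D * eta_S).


Formula: PB = PE / (eta_D * eta_S)
Step 1 — combined efficiency = eta_D * eta_S = 0.56 * 0.96 = 0.5376
Step 2 — PB = 435.4 / 0.5376 ≈ 809.90 kW (5 s.f.)

809.90 kW


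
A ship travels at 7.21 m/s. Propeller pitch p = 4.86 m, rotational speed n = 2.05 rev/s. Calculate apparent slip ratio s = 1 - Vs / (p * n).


Formula: s = 1 - Vs / (p * n)
Step 1 — p * n = 4.86 * 2.05 = 9.963
Step 2 — Vs / (p*n) = 7.21 / 9.963 = 0.723678 (6 d.p.)
Step 3 — s = 1 - 0.723678 = 0.276322

0.276322


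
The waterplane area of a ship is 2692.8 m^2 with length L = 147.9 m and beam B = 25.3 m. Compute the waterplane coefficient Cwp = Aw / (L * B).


Formula: Cwp = Aw / (L * B)
Step 1 — L * B = 147.9 * 25.3 = 3741.87 m^2
Step 2 — Cwp = 2692.8 / 3741.87 ≈ 0.71964 (5 s.f.)

0.71964


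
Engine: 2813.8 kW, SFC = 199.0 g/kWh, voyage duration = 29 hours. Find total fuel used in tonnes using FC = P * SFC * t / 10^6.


Formula: FC (tonnes) = P * SFC * t / 1,000,000
Step 1 — P * SFC * t = 2813.8 * 199.0 * 29 = 16238439.8 g
Step 2 — FC (tonnes) = 16238439.8 / 1,000,000 ≈ 16.238 tonnes (5 s.f.)

16.238 tonnes


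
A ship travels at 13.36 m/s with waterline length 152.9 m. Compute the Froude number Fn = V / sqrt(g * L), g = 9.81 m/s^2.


Formula: Fn = V / sqrt(g * L)
Step 1 — g * L = 9.81 * 152.9 = 1499.949
Step 2 — sqrt(g * L) = sqrt(1499.949) = 38.729175
Step 3 — Fn = 13.36 / 38.729175 ≈ 0.34496 (5 s.f.)

0.34496


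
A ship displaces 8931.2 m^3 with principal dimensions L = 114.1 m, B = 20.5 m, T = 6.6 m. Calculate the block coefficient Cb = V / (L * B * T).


Formula: Cb = V / (L * B * T)
Step 1 — L * B * T = 114.1 * 20.5 * 6.6 = 15437.73 m^3
Step 2 — Cb = 8931.2 / 15437.73 ≈ 0.57853 (5 s.f.)

0.57853


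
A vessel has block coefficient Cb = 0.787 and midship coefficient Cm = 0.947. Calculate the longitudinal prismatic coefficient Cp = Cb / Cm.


Formula: Cp = Cb / Cm
Substituting: Cp = 0.787 / 0.947
Result: Cp ≈ 0.83105 (5 s.f.)

0.83105


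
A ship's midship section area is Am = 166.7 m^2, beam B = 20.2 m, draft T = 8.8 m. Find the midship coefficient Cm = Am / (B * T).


Formula: Cm = Am / (B * T)
Step 1 — B * T = 20.2 * 8.8 = 177.76 m^2
Step 2 — Cm = 166.7 / 177.76 ≈ 0.93778 (5 s.f.)

0.93778


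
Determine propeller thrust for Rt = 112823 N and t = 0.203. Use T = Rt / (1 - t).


Formula: T = Rt / (1 - t)
Step 1 — (1 - t) = 1 - 0.203 = 0.797
Step 2 — T = 112823 / 0.797 ≈ 141560 N (5 s.f.)

141560 N


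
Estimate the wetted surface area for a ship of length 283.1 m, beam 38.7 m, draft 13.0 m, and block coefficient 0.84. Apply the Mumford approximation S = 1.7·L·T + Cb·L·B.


Formula: S = 1.7*L*T + V/T with V = Cb*L*B*T, i.e. S = L * (1.7*T + Cb*B)
Step 1 — 1.7*T = 1.7 * 13.0 = 22.1 m
Step 2 — Cb*B = 0.84 * 38.7 = 32.508 m
Step 3 — 1.7*T + Cb*B = 22.1 + 32.508 = 54.608 m
Step 4 — S = 283.1 * 54.608 ≈ 15460 m^2 (5 s.f.)

15460 m^2


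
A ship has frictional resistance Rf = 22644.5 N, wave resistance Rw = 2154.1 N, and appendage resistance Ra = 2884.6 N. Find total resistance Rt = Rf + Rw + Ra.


Formula: Rt = Rf + Rw + Ra
Substituting: Rt = 22644.5 + 2154.1 + 2884.6
Result: Rt = 27683.2 N

27683.2 N


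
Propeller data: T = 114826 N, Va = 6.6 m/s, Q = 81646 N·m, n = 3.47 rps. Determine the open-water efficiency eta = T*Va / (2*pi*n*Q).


Formula: eta = T * Va / (2 * pi * n * Q)
Step 1 — numerator = T * Va = 114826 * 6.6 = 757851.6
Step 2 — 2 * pi * n = 2 * pi * 3.47 = 21.802653
Step 3 — denominator = 21.802653 * 81646 = 1780099.41
Step 4 — eta = 757851.6 / 1780099.41 ≈ 0.42574 (5 s.f.)

0.42574


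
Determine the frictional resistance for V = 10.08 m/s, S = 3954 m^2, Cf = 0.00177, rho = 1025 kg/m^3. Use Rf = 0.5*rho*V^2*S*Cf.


Formula: Rf = 0.5 * rho * V^2 * S * Cf
Step 1 — V^2 = 10.08^2 = 101.6064
Step 2 — 0.5 * rho * V^2 = 0.5 * 1025 * 101.6064 = 52073.28
Step 3 — Rf = 52073.28 * 3954 * 0.00177 ≈ 364440 N (5 s.f.)

364440 N


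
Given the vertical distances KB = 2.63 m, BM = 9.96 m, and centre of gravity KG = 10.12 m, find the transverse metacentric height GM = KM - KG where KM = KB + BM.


Formula: GM = KB + BM - KG
Step 1 — KM = KB + BM = 2.63 + 9.96 = 12.59 m
Step 2 — GM = KM - KG = 12.59 - 10.12 = 2.47 m

2.47 m


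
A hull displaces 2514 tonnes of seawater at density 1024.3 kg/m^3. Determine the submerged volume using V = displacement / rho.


Formula: V = mass / rho
Step 1 — convert tonnes to kg: 2514 t * 1000 = 2514000 kg
Step 2 — V = 2514000 / 1024.3 ≈ 2454.4 m^3 (5 s.f.)

2454.4 m^3


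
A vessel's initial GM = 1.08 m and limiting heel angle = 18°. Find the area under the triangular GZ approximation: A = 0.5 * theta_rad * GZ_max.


Formula: GZ_max = GM * sin(theta); Area = 0.5 * theta_rad * GZ_max
Step 1 — GZ_max = 1.08 * sin(18°) = 1.08 * 0.309017 = 0.333738 m
Step 2 — theta_rad = 18 * pi/180 = 0.314159 rad
Step 3 — Area = 0.5 * 0.314159 * 0.333738 ≈ 0.052423 m·rad (5 s.f.)

0.052423 m·rad


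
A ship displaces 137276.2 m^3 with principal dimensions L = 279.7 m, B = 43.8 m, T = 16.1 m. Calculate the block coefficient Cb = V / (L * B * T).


Formula: Cb = V / (L * B * T)
Step 1 — L * B * T = 279.7 * 43.8 * 16.1 = 197238.846 m^3
Step 2 — Cb = 137276.2 / 197238.846 ≈ 0.69599 (5 s.f.)

0.69599


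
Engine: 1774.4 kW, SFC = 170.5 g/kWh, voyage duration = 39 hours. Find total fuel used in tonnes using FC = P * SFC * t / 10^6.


Formula: FC (tonnes) = P * SFC * t / 1,000,000
Step 1 — P * SFC * t = 1774.4 * 170.5 * 39 = 11798872.8 g
Step 2 — FC (tonnes) = 11798872.8 / 1,000,000 ≈ 11.799 tonnes (5 s.f.)

11.799 tonnes


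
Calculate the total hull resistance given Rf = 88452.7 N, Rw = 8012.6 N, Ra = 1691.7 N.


Formula: Rt = Rf + Rw + Ra
Substituting: Rt = 88452.7 + 8012.6 + 1691.7
Result: Rt = 98157.0 N

98157.0 N


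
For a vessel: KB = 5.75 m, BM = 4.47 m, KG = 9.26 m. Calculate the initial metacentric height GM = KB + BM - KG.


Formula: GM = KB + BM - KG
Step 1 — KM = KB + BM = 5.75 + 4.47 = 10.22 m
Step 2 — GM = KM - KG = 10.22 - 9.26 = 0.96 m

0.96 m


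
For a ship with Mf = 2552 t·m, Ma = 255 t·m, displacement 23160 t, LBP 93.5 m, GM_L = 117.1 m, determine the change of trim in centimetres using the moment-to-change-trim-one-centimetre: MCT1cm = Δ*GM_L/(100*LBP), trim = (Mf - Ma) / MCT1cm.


Formula: net trimming moment = Mf - Ma; MCT1cm = Δ*GM_L/(100*LBP); trim = net moment / MCT1cm
Step 1 — net trimming moment = 2552 - 255 = 2297 t·m
Step 2 — MCT1cm = 23160 * 117.1 / (100 * 93.5) = 290.0573 t·m/cm
Step 3 — trim = 2297 / 290.0573 ≈ 7.9191 cm (5 s.f.)

7.9191 cm


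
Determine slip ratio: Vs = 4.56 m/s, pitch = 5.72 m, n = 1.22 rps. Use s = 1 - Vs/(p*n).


Formula: s = 1 - Vs / (p * n)
Step 1 — p * n = 5.72 * 1.22 = 6.9784
Step 2 — Vs / (p*n) = 4.56 / 6.9784 = 0.653445 (6 d.p.)
Step 3 — s = 1 - 0.653445 = 0.346555

0.346555


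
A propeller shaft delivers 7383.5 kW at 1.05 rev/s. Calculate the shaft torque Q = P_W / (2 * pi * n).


Formula: Q = P_W / (2 * pi * n)
Step 1 — P_W = 7383.5 kW * 1000 = 7383500.0 W
Step 2 — 2 * pi * n = 2 * pi * 1.05 = 6.597345
Step 3 — Q = 7383500.0 / 6.597345 ≈ 1119200 N·m (5 s.f.)

1119200 N·m


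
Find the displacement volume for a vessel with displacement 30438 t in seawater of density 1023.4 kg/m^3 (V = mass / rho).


Formula: V = mass / rho
Step 1 — convert tonnes to kg: 30438 t * 1000 = 30438000 kg
Step 2 — V = 30438000 / 1023.4 ≈ 29742 m^3 (5 s.f.)

29742 m^3


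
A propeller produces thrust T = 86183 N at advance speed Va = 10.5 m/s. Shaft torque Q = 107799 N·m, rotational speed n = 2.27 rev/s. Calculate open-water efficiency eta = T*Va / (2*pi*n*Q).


Formula: eta = T * Va / (2 * pi * n * Q)
Step 1 — numerator = T * Va = 86183 * 10.5 = 904921.5
Step 2 — 2 * pi * n = 2 * pi * 2.27 = 14.262831
Step 3 — denominator = 14.262831 * 107799 = 1537518.92
Step 4 — eta = 904921.5 / 1537518.92 ≈ 0.58856 (5 s.f.)

0.58856


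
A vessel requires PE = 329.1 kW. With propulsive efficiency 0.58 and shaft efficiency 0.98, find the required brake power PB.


Formula: PB = PE / (eta_D * eta_S)
Step 1 — combined efficiency = eta_D * eta_S = 0.58 * 0.98 = 0.5684
Step 2 — PB = 329.1 / 0.5684 ≈ 578.99 kW (5 s.f.)

578.99 kW


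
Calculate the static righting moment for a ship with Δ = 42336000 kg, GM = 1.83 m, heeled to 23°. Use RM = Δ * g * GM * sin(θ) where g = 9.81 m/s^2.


Formula: GZ = GM * sin(theta); RM = disp * g * GZ
Step 1 — GZ = 1.83 * sin(23°) = 1.83 * 0.390731 = 0.715038 m
Step 2 — RM = 42336000 * 9.81 * 0.715038 ≈ 296970000 N·m (5 s.f.)

296970000 N·m


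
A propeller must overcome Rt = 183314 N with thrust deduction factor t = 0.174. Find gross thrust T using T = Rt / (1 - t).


Formula: T = Rt / (1 - t)
Step 1 — (1 - t) = 1 - 0.174 = 0.826
Step 2 — T = 183314 / 0.826 ≈ 221930 N (5 s.f.)

221930 N


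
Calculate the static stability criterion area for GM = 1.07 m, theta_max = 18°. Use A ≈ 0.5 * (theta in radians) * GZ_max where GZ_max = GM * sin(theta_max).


Formula: GZ_max = GM * sin(theta); Area = 0.5 * theta_rad * GZ_max
Step 1 — GZ_max = 1.07 * sin(18°) = 1.07 * 0.309017 = 0.330648 m
Step 2 — theta_rad = 18 * pi/180 = 0.314159 rad
Step 3 — Area = 0.5 * 0.314159 * 0.330648 ≈ 0.051938 m·rad (5 s.f.)

0.051938 m·rad


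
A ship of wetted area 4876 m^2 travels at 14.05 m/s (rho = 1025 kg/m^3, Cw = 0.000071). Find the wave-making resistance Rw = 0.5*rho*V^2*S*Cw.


Formula: Rw = 0.5 * rho * V^2 * S * Cw
Step 1 — V^2 = 14.05^2 = 197.4025
Step 2 — 0.5 * rho * V^2 = 0.5 * 1025 * 197.4025 = 101168.78125
Step 3 — Rw = 101168.78125 * 4876 * 0.000071 ≈ 35024 N (5 s.f.)

35024 N


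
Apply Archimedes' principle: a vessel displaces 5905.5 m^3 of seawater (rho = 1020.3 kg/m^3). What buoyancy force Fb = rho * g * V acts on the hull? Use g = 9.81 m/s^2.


Formula: Fb = rho * g * V
Substituting: Fb = 1020.3 * 9.81 * 5905.5
Intermediate: 1020.3 * 9.81 = 10009.143
Result: Fb = 10009.143 * 5905.5 ≈ 59109000 N (5 s.f.)

59109000 N


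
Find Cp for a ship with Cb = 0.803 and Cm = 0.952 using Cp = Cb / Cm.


Formula: Cp = Cb / Cm
Substituting: Cp = 0.803 / 0.952
Result: Cp ≈ 0.84349 (5 s.f.)

0.84349


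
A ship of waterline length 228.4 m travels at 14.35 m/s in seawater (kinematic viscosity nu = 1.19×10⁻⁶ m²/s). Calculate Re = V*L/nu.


Formula: Re = V * L / nu
Step 1 — V * L = 14.35 * 228.4 = 3277.54 m^2/s
Step 2 — Re = 3277.54 / 1.19e-6 = 2.75e+09

2.75e+09
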